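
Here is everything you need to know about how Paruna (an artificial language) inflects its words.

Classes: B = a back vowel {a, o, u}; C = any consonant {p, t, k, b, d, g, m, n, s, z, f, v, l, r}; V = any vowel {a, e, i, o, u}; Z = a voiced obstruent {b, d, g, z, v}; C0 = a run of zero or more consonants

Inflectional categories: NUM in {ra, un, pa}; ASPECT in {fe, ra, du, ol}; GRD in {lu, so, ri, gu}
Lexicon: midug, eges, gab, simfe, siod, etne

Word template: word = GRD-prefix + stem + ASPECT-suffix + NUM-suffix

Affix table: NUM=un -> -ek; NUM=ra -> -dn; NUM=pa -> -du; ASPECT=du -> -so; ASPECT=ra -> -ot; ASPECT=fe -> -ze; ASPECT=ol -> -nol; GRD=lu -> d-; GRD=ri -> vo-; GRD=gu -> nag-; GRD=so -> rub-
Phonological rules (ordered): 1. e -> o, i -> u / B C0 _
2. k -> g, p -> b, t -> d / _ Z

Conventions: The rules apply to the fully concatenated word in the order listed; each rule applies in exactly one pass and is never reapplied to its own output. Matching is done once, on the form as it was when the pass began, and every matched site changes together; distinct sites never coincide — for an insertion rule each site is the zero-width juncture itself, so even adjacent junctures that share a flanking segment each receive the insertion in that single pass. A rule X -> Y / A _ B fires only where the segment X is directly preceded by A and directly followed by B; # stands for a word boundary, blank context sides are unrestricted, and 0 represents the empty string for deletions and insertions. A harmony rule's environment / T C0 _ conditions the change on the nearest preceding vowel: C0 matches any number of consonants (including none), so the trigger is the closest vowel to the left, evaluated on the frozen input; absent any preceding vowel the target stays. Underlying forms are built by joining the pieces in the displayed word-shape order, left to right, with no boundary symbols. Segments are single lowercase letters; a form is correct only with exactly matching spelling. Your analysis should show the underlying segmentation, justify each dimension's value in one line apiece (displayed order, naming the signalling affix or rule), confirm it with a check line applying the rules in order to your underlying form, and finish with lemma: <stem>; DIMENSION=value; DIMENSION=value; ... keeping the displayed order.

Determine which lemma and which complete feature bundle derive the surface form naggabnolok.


underlying: nag-gab-nol-ek
NUM=un - signalled by the affix -ek
ASPECT=ol - signalled by the affix -nol
GRD=gu - signalled by the affix nag-
check: naggabnolek -> naggabnolok -> naggabnolok
lemma: gab; NUM=un; ASPECT=ol; GRD=gu


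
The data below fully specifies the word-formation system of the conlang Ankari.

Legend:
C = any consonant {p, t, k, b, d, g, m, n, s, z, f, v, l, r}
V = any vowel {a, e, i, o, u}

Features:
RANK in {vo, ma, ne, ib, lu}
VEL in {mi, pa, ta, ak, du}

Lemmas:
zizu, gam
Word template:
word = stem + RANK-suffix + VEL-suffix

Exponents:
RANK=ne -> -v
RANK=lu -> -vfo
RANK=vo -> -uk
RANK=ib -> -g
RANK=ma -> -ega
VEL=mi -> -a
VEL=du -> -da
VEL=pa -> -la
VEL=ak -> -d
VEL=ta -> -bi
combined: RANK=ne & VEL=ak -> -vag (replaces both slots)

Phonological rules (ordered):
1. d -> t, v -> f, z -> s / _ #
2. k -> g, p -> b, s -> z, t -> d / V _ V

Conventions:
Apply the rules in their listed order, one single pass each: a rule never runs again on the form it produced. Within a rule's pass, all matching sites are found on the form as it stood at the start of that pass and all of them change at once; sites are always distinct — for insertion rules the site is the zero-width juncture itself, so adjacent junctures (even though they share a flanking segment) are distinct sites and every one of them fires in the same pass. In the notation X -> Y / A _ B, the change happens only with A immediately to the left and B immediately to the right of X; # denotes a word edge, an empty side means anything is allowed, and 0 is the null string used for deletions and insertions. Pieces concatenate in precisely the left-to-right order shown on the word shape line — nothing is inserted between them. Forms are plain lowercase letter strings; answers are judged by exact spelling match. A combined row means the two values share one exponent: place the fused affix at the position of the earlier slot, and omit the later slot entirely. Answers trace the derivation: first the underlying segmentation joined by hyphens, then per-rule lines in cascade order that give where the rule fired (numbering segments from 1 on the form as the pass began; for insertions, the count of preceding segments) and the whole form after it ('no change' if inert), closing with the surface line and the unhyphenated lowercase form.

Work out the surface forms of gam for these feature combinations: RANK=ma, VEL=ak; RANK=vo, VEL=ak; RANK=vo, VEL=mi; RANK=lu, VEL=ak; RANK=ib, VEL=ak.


cell RANK=ma, VEL=ak:
underlying: gam-ega-d
1. d -> t, v -> f, z -> s / _ #: fires at position(s) 7: gamegat
2. k -> g, p -> b, s -> z, t -> d / V _ V: no change
surface: gamegat

cell RANK=vo, VEL=ak:
underlying: gam-uk-d
1. d -> t, v -> f, z -> s / _ #: fires at position(s) 6: gamukt
2. k -> g, p -> b, s -> z, t -> d / V _ V: no change
surface: gamukt

cell RANK=vo, VEL=mi:
underlying: gam-uk-a
1. d -> t, v -> f, z -> s / _ #: no change
2. k -> g, p -> b, s -> z, t -> d / V _ V: fires at position(s) 5: gamuga
surface: gamuga

cell RANK=lu, VEL=ak:
underlying: gam-vfo-d
1. d -> t, v -> f, z -> s / _ #: fires at position(s) 7: gamvfot
2. k -> g, p -> b, s -> z, t -> d / V _ V: no change
surface: gamvfot

cell RANK=ib, VEL=ak:
underlying: gam-g-d
1. d -> t, v -> f, z -> s / _ #: fires at position(s) 5: gamgt
2. k -> g, p -> b, s -> z, t -> d / V _ V: no change
surface: gamgt


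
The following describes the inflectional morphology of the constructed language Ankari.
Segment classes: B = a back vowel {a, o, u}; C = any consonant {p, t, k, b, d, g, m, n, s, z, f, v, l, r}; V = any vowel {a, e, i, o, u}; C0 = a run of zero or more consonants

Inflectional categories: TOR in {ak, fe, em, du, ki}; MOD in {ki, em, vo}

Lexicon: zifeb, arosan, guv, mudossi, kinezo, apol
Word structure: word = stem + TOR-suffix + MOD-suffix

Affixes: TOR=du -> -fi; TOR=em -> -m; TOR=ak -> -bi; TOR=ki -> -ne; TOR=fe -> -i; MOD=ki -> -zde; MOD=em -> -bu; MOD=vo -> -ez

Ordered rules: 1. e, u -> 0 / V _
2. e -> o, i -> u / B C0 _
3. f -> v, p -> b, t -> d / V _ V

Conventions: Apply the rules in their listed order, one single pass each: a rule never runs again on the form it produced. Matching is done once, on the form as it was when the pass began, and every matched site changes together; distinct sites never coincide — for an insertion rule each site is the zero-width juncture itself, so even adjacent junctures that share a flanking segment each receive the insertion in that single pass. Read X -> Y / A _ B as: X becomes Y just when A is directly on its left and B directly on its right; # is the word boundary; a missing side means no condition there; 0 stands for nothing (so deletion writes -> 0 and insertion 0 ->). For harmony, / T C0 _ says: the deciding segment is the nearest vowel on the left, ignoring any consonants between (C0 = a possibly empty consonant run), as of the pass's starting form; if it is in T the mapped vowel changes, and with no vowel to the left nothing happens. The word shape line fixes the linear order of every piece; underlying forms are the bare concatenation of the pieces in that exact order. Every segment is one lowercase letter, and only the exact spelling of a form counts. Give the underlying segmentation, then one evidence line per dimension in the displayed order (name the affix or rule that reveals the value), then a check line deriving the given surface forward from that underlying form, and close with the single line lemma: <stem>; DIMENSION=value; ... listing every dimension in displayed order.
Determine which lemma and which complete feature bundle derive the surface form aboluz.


underlying: apol-i-ez
TOR=fe - signalled by the affix -i
MOD=vo - signalled by the affix -ez
check: apoliez -> apoliz -> apoluz -> aboluz
lemma: apol; TOR=fe; MOD=vo


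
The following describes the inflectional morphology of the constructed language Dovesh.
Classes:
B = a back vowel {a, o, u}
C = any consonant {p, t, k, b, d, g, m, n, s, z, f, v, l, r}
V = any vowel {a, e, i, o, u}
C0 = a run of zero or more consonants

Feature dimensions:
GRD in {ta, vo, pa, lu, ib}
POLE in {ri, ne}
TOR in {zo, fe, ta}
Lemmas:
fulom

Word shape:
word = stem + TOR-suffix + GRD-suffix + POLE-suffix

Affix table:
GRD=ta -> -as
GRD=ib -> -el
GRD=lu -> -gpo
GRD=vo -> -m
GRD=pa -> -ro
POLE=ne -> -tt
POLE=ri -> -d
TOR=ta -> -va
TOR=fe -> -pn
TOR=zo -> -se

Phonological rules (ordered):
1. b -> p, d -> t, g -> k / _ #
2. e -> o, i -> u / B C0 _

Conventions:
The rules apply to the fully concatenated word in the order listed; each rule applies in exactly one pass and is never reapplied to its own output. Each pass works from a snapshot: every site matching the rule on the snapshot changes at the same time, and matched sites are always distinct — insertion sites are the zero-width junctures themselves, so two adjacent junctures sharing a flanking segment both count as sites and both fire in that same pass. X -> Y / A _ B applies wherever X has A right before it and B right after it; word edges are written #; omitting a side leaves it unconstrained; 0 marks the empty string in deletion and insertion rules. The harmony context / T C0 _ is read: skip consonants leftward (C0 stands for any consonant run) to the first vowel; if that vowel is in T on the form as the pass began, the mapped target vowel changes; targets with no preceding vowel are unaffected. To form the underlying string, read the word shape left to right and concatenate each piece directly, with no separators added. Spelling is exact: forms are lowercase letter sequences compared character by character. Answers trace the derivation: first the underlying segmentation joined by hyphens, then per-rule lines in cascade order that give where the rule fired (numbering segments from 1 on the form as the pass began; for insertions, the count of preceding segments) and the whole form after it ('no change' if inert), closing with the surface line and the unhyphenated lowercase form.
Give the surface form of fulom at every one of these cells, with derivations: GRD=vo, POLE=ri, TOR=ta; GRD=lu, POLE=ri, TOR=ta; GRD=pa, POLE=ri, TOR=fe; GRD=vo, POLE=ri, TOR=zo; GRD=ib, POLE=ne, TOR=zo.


cell GRD=vo, POLE=ri, TOR=ta:
underlying: fulom-va-m-d
1. b -> p, d -> t, g -> k / _ #: fires at position(s) 9: fulomvamt
2. e -> o, i -> u / B C0 _: no change
surface: fulomvamt

cell GRD=lu, POLE=ri, TOR=ta:
underlying: fulom-va-gpo-d
1. b -> p, d -> t, g -> k / _ #: fires at position(s) 11: fulomvagpot
2. e -> o, i -> u / B C0 _: no change
surface: fulomvagpot

cell GRD=pa, POLE=ri, TOR=fe:
underlying: fulom-pn-ro-d
1. b -> p, d -> t, g -> k / _ #: fires at position(s) 10: fulompnrot
2. e -> o, i -> u / B C0 _: no change
surface: fulompnrot

cell GRD=vo, POLE=ri, TOR=zo:
underlying: fulom-se-m-d
1. b -> p, d -> t, g -> k / _ #: fires at position(s) 9: fulomsemt
2. e -> o, i -> u / B C0 _: fires at position(s) 7: fulomsomt
surface: fulomsomt

cell GRD=ib, POLE=ne, TOR=zo:
underlying: fulom-se-el-tt
1. b -> p, d -> t, g -> k / _ #: no change
2. e -> o, i -> u / B C0 _: fires at position(s) 7: fulomsoeltt
surface: fulomsoeltt


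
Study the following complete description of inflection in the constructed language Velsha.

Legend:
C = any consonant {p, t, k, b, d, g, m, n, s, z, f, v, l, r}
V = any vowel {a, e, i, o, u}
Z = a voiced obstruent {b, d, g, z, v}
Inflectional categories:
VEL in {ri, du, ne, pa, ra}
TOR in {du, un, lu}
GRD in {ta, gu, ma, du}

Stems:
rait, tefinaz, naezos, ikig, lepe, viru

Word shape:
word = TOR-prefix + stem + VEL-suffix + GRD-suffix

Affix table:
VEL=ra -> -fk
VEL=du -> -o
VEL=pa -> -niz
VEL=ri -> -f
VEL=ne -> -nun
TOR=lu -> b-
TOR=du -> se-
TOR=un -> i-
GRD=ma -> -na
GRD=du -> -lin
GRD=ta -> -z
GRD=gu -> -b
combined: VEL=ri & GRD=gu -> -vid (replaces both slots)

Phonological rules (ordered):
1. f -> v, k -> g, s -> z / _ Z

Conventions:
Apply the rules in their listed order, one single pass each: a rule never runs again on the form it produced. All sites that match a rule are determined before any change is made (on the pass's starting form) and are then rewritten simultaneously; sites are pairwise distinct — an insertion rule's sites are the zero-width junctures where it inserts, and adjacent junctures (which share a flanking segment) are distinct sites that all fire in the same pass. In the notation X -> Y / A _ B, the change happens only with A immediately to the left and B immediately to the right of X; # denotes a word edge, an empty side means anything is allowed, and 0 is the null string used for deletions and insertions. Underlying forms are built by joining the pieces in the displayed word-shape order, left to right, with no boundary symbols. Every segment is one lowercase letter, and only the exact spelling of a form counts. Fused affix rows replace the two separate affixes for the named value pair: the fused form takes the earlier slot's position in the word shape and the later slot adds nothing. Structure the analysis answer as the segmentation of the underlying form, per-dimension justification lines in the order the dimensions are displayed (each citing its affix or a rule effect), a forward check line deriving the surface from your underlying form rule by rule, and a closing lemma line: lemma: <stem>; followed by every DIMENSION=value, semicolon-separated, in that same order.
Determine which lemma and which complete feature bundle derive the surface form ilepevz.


underlying: i-lepe-f-z
VEL=ri - signalled by the affix -f
TOR=un - signalled by the affix i-
GRD=ta - signalled by the affix -z
check: ilepefz -> ilepevz
lemma: lepe; VEL=ri; TOR=un; GRD=ta


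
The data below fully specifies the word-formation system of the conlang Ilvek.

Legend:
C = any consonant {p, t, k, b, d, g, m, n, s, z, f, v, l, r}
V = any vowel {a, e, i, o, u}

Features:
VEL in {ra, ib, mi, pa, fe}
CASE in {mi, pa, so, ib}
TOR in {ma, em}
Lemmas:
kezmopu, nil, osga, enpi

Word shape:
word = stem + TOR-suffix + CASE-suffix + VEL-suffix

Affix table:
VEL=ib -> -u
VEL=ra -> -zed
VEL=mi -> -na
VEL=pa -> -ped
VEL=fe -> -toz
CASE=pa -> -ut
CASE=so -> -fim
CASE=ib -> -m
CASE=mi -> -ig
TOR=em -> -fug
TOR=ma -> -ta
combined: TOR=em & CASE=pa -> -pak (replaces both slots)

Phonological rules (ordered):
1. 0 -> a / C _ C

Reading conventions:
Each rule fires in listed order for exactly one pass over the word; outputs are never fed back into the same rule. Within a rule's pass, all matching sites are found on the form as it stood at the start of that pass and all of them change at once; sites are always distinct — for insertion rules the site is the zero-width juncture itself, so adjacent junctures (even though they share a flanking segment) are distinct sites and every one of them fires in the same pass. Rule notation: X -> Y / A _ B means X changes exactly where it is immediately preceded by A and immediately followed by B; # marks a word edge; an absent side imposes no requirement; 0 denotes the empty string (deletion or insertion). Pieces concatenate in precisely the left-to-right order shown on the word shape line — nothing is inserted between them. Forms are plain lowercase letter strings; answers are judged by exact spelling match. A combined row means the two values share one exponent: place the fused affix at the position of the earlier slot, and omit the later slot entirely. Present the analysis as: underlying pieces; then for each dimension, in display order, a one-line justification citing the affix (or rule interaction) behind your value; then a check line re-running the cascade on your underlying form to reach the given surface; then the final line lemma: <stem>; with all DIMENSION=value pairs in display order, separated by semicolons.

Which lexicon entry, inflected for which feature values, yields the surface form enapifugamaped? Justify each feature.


underlying: enpi-fug-m-ped
VEL=pa - signalled by the affix -ped
CASE=ib - signalled by the affix -m
TOR=em - signalled by the affix -fug
check: enpifugmped -> enapifugamaped
lemma: enpi; VEL=pa; CASE=ib; TOR=em


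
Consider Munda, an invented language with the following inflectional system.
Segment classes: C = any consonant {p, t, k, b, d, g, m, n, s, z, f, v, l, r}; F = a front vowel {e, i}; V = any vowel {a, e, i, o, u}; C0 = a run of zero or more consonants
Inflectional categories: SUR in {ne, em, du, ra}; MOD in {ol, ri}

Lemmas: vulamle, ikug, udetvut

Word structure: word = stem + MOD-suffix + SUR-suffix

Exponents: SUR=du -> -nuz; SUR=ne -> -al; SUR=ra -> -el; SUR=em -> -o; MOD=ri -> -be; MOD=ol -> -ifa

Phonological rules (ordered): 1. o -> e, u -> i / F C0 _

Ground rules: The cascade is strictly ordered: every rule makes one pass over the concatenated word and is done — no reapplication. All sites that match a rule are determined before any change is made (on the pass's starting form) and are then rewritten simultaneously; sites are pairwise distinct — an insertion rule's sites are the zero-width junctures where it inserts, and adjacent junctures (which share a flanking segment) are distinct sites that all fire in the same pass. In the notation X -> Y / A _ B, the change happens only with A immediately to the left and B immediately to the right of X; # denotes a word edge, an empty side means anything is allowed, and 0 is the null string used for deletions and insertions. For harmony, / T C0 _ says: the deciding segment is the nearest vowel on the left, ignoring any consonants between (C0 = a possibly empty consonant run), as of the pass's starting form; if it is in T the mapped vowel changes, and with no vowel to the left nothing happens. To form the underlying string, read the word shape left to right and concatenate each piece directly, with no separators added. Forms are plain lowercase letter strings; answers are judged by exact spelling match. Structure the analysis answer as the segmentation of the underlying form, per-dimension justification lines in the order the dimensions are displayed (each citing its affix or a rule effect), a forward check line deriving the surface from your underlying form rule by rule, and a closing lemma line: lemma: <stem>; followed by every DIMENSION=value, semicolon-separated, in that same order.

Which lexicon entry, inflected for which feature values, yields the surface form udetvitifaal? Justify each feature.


underlying: udetvut-ifa-al
SUR=ne - signalled by the affix -al
MOD=ol - signalled by the affix -ifa
check: udetvutifaal -> udetvitifaal
lemma: udetvut; SUR=ne; MOD=ol


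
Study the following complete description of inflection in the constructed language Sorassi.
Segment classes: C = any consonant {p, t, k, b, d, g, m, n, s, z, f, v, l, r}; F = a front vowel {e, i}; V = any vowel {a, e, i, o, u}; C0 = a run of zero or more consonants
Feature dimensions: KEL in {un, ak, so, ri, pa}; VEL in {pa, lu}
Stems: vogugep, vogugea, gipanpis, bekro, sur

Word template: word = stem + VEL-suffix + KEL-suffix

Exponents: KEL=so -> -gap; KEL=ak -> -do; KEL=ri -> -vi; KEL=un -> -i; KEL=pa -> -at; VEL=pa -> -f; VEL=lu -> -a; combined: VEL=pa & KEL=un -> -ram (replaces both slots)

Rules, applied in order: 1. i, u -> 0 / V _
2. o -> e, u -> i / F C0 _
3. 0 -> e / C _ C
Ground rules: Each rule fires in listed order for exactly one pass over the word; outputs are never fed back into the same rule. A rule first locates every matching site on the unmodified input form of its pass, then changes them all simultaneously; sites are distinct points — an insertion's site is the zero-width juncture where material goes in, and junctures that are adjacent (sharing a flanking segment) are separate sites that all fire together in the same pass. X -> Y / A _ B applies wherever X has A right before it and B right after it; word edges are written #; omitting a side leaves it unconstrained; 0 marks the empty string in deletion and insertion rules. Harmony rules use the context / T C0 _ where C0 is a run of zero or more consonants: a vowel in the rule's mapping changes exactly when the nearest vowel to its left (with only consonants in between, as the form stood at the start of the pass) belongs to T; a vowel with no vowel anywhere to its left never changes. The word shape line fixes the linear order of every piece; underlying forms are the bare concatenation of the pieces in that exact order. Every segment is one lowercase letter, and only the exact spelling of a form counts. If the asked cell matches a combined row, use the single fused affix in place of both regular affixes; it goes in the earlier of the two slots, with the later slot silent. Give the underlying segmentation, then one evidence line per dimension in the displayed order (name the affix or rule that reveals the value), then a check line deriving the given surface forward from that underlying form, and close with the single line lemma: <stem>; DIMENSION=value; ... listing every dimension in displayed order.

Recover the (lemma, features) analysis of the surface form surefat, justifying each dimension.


underlying: sur-f-at
KEL=pa - signalled by the affix -at
VEL=pa - signalled by the affix -f
check: surfat -> surfat -> surfat -> surefat
lemma: sur; KEL=pa; VEL=pa


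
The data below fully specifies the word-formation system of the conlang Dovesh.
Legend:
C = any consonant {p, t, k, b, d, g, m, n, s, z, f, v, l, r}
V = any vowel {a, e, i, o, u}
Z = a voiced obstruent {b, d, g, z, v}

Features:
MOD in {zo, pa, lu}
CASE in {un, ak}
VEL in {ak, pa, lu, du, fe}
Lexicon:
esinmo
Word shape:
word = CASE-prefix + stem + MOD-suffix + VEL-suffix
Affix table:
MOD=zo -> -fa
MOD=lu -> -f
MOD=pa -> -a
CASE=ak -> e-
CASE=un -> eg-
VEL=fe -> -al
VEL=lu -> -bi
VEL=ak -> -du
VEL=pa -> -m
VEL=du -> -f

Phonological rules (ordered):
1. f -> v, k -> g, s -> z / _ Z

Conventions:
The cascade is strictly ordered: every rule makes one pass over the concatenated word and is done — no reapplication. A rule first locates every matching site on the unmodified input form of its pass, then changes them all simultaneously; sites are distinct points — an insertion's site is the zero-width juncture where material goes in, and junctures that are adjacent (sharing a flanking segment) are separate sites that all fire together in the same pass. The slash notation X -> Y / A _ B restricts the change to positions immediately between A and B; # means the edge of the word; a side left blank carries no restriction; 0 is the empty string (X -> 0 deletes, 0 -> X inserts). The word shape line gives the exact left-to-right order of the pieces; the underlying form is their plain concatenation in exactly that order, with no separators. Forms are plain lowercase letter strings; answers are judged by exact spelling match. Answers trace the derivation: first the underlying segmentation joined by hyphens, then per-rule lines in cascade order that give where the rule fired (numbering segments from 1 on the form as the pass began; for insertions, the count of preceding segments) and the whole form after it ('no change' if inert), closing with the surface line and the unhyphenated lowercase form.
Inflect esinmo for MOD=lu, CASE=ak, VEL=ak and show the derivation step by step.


underlying: e-esinmo-f-du
1. f -> v, k -> g, s -> z / _ Z: fires at position(s) 8: eesinmovdu
surface: eesinmovdu


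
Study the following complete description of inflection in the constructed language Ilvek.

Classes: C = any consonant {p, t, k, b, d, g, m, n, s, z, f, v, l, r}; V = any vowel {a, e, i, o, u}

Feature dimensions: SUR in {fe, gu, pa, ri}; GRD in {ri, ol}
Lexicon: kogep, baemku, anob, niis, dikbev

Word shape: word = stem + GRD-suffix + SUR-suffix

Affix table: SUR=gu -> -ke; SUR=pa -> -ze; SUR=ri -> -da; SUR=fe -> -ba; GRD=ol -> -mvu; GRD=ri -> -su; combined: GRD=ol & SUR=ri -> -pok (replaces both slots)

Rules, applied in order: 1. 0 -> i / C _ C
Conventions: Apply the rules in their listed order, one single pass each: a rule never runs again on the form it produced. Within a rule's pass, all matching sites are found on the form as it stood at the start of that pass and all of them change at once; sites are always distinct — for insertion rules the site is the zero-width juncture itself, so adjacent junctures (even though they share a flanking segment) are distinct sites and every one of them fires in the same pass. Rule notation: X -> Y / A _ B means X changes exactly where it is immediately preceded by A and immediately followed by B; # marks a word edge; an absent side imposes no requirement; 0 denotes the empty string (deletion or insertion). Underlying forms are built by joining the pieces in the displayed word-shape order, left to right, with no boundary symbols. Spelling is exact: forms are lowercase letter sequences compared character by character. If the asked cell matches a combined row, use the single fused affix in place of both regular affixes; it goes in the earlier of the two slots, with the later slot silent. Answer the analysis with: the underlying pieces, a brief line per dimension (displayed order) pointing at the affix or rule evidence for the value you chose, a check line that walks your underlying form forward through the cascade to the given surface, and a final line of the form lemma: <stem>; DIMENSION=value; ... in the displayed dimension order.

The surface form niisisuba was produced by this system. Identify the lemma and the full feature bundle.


underlying: niis-su-ba
SUR=fe - signalled by the affix -ba
GRD=ri - signalled by the affix -su
check: niissuba -> niisisuba
lemma: niis; SUR=fe; GRD=ri


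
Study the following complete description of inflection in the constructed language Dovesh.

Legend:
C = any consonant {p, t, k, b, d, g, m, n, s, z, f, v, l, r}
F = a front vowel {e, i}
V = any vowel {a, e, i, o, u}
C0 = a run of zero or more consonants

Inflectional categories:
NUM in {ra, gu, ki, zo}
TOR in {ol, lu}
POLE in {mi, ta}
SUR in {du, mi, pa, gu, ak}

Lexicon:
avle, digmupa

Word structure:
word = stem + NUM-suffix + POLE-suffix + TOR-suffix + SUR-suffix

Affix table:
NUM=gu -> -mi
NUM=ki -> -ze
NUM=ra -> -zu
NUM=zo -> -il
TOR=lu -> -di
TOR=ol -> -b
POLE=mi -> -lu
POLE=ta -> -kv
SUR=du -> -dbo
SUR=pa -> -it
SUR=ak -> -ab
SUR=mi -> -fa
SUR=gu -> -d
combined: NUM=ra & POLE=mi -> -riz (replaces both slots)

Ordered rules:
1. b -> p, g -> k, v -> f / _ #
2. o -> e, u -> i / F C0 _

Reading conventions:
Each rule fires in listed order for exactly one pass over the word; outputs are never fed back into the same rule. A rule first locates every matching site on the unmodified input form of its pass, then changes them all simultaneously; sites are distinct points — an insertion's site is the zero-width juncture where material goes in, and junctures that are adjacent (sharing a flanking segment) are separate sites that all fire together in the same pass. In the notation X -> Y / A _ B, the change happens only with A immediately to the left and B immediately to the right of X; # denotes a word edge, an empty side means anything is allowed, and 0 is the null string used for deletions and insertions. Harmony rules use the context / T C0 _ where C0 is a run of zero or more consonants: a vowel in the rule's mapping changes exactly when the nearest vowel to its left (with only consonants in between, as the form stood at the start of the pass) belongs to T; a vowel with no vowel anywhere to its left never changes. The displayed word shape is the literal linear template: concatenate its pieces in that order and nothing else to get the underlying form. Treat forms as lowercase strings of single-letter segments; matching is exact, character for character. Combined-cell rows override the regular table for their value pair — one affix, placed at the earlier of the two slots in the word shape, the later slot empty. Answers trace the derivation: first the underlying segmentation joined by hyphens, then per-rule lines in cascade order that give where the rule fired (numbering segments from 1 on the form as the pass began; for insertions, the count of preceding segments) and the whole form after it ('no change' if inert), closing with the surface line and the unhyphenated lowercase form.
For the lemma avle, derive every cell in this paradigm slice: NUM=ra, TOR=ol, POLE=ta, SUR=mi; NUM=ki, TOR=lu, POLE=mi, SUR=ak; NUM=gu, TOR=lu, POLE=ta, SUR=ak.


cell NUM=ra, TOR=ol, POLE=ta, SUR=mi:
underlying: avle-zu-kv-b-fa
1. b -> p, g -> k, v -> f / _ #: no change
2. o -> e, u -> i / F C0 _: fires at position(s) 6: avlezikvbfa
surface: avlezikvbfa

cell NUM=ki, TOR=lu, POLE=mi, SUR=ak:
underlying: avle-ze-lu-di-ab
1. b -> p, g -> k, v -> f / _ #: fires at position(s) 12: avlezeludiap
2. o -> e, u -> i / F C0 _: fires at position(s) 8: avlezelidiap
surface: avlezelidiap

cell NUM=gu, TOR=lu, POLE=ta, SUR=ak:
underlying: avle-mi-kv-di-ab
1. b -> p, g -> k, v -> f / _ #: fires at position(s) 12: avlemikvdiap
2. o -> e, u -> i / F C0 _: no change
surface: avlemikvdiap


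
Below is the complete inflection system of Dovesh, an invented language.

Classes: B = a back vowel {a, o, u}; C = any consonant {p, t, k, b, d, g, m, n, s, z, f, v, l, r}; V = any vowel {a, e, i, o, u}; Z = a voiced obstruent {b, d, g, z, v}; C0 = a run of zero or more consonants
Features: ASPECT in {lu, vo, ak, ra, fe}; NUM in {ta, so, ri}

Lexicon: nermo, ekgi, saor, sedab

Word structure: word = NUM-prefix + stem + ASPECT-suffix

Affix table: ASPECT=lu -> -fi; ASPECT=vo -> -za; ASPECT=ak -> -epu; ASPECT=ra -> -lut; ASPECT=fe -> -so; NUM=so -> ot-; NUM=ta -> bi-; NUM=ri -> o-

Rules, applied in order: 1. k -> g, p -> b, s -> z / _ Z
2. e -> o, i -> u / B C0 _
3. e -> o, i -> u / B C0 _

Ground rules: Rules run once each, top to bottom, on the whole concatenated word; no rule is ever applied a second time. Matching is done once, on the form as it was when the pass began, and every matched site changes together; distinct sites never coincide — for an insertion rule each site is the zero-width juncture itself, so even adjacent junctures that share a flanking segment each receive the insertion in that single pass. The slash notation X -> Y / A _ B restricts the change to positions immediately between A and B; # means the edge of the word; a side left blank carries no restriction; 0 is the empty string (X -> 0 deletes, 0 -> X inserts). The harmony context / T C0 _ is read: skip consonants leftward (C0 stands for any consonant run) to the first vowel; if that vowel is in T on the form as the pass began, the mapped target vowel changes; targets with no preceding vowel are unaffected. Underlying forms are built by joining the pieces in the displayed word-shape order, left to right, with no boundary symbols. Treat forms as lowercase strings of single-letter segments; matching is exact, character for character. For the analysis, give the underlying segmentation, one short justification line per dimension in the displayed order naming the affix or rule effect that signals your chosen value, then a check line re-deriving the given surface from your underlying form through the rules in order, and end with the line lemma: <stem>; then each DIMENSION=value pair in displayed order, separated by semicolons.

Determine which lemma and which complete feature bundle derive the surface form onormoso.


underlying: o-nermo-so
ASPECT=fe - signalled by the affix -so
NUM=ri - signalled by the affix o-
check: onermoso -> onermoso -> onormoso -> onormoso
lemma: nermo; ASPECT=fe; NUM=ri


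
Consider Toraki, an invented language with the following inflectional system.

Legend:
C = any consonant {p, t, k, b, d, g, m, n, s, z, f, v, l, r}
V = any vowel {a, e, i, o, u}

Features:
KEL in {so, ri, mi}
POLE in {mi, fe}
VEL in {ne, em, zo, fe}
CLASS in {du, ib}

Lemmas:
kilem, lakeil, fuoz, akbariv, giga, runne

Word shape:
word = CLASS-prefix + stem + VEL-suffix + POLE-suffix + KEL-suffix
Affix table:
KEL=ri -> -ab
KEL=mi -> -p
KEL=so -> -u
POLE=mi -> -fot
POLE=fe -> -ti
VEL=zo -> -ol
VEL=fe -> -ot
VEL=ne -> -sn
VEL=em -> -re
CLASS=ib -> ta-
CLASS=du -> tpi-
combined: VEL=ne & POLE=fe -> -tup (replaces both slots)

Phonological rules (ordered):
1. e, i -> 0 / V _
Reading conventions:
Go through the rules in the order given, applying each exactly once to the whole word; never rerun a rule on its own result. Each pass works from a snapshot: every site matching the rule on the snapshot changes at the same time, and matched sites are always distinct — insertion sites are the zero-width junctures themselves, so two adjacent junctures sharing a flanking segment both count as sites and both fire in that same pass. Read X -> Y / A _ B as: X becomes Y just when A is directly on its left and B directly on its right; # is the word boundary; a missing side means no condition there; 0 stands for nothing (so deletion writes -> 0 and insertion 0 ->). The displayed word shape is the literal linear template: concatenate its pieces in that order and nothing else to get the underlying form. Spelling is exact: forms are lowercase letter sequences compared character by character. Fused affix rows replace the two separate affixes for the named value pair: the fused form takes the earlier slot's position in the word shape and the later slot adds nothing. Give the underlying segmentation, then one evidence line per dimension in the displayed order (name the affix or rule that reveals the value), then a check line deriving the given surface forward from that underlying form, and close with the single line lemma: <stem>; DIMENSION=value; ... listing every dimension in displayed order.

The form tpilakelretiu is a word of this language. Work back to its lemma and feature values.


underlying: tpi-lakeil-re-ti-u
KEL=so - signalled by the affix -u
POLE=fe - signalled by the affix -ti
VEL=em - signalled by the affix -re
CLASS=du - signalled by the affix tpi-
check: tpilakeilretiu -> tpilakelretiu
lemma: lakeil; KEL=so; POLE=fe; VEL=em; CLASS=du


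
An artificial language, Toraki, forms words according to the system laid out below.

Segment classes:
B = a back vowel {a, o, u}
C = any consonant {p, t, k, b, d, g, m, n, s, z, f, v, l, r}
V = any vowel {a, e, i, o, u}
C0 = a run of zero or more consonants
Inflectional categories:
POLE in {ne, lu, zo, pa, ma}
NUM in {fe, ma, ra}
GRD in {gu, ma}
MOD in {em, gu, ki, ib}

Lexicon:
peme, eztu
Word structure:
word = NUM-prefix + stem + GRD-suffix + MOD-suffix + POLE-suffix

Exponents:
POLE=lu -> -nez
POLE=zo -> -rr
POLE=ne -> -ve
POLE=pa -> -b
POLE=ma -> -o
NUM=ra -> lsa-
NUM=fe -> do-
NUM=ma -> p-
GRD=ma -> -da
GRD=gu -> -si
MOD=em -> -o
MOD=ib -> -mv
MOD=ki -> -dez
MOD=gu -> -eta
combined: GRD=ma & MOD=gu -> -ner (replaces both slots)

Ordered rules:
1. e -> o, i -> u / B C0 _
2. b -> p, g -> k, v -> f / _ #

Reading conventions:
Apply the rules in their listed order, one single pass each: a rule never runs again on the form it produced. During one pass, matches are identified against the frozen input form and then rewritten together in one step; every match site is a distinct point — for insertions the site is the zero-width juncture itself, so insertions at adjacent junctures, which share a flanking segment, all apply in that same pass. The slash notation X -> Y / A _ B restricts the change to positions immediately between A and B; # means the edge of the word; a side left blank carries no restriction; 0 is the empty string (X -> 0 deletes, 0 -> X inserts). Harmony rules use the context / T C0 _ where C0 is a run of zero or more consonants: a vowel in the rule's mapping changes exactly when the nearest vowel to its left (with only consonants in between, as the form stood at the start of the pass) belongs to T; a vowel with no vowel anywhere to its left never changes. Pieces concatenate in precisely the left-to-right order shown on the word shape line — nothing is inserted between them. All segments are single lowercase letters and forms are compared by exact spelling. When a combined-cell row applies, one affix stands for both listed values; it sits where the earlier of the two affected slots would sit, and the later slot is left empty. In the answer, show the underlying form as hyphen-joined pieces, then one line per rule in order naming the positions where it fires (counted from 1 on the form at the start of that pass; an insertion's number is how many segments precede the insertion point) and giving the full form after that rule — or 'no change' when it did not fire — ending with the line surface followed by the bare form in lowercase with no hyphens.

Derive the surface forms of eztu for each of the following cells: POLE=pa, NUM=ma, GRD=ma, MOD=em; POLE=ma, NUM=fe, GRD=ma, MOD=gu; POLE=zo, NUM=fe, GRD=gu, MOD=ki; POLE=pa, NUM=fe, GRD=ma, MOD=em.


cell POLE=pa, NUM=ma, GRD=ma, MOD=em:
underlying: p-eztu-da-o-b
1. e -> o, i -> u / B C0 _: no change
2. b -> p, g -> k, v -> f / _ #: fires at position(s) 9: peztudaop
surface: peztudaop

cell POLE=ma, NUM=fe, GRD=ma, MOD=gu:
underlying: do-eztu-ner-o
1. e -> o, i -> u / B C0 _: fires at position(s) 3, 8: dooztunoro
2. b -> p, g -> k, v -> f / _ #: no change
surface: dooztunoro

cell POLE=zo, NUM=fe, GRD=gu, MOD=ki:
underlying: do-eztu-si-dez-rr
1. e -> o, i -> u / B C0 _: fires at position(s) 3, 8: dooztusudezrr
2. b -> p, g -> k, v -> f / _ #: no change
surface: dooztusudezrr

cell POLE=pa, NUM=fe, GRD=ma, MOD=em:
underlying: do-eztu-da-o-b
1. e -> o, i -> u / B C0 _: fires at position(s) 3: dooztudaob
2. b -> p, g -> k, v -> f / _ #: fires at position(s) 10: dooztudaop
surface: dooztudaop


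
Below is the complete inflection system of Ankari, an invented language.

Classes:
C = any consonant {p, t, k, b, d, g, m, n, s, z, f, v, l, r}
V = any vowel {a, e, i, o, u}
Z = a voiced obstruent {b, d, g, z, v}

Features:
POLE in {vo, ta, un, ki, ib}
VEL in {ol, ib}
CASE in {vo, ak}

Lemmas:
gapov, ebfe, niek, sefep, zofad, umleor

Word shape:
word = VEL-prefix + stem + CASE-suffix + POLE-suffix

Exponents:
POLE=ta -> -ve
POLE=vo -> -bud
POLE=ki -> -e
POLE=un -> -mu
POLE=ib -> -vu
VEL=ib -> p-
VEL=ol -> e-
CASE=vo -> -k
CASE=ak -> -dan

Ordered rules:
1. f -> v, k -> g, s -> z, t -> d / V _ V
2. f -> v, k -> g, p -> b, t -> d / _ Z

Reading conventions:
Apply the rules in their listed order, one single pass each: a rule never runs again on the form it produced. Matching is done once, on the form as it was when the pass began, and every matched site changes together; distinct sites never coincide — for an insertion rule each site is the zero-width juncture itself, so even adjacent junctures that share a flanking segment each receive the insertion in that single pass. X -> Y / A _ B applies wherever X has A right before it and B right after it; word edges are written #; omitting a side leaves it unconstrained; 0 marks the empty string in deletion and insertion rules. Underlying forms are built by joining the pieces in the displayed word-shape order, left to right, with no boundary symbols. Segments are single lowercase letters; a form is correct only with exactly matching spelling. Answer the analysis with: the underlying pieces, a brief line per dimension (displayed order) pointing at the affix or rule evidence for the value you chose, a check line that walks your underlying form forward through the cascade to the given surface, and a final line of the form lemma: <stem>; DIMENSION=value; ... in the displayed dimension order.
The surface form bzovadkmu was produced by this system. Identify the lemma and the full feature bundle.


underlying: p-zofad-k-mu
POLE=un - signalled by the affix -mu
VEL=ib - signalled by the affix p-
CASE=vo - signalled by the affix -k
check: pzofadkmu -> pzovadkmu -> bzovadkmu
lemma: zofad; POLE=un; VEL=ib; CASE=vo


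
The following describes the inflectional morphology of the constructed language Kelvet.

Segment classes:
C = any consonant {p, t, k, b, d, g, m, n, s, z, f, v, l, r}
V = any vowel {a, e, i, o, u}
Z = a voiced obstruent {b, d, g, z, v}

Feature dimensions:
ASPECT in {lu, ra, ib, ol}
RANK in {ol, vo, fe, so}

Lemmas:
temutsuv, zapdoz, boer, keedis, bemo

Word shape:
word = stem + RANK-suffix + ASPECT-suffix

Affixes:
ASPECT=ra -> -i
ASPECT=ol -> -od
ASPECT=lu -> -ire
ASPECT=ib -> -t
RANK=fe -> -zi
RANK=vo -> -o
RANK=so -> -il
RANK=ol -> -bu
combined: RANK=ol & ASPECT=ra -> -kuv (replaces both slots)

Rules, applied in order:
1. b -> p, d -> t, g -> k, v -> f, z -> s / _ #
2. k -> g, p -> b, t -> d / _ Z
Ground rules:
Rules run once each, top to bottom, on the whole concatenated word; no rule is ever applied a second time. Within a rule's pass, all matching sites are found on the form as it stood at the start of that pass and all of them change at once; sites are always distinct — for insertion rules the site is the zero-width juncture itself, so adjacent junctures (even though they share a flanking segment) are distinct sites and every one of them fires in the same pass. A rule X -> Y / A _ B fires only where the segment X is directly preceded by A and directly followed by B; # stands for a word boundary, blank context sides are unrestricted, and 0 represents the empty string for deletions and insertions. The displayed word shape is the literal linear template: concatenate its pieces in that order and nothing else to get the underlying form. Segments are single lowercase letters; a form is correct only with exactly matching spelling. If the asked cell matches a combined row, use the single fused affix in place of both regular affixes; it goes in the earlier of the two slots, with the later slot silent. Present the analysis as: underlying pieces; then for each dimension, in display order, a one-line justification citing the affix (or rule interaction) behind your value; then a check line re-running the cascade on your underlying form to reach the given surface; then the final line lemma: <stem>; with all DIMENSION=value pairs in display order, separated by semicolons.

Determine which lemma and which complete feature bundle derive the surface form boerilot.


underlying: boer-il-od
ASPECT=ol - signalled by the affix -od
RANK=so - signalled by the affix -il
check: boerilod -> boerilot -> boerilot
lemma: boer; ASPECT=ol; RANK=so
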